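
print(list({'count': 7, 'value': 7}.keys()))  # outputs ['count', 'value']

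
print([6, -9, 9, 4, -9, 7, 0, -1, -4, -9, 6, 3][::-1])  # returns [3, 6, -9, -4, -1, 0, 7, -9, 4, 9, -9, 6]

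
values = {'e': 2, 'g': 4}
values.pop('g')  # 4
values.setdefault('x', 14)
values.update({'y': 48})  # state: {'e': 2, 'x': 14, 'y': 48}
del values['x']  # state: {'e': 2, 'y': 48}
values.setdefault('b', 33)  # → 33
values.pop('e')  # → 2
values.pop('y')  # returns 48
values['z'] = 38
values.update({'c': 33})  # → {'b': 33, 'z': 38, 'c': 33}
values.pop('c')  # 33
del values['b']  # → {'z': 38}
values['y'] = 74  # {'z': 38, 'y': 74}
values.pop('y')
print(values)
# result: {'z': 38}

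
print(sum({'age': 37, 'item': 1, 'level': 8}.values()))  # 46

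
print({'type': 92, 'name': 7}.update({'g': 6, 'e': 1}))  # None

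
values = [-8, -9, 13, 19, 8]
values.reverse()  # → [8, 19, 13, -9, -8]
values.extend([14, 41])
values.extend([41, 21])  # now [8, 19, 13, -9, -8, 14, 41, 41, 21]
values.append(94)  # [8, 19, 13, -9, -8, 14, 41, 41, 21, 94]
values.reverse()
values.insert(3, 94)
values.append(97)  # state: [94, 21, 41, 94, 41, 14, -8, -9, 13, 19, 8, 97]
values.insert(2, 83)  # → [94, 21, 83, 41, 94, 41, 14, -8, -9, 13, 19, 8, 97]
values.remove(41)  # [94, 21, 83, 94, 41, 14, -8, -9, 13, 19, 8, 97]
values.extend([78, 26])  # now [94, 21, 83, 94, 41, 14, -8, -9, 13, 19, 8, 97, 78, 26]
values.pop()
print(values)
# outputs [94, 21, 83, 94, 41, 14, -8, -9, 13, 19, 8, 97, 78]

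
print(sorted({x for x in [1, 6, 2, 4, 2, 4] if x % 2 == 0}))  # [2, 4, 6]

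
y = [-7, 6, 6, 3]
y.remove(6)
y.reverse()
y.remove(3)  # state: [6, -7]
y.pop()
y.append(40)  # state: [6, 40]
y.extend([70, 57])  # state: [6, 40, 70, 57]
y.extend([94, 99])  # [6, 40, 70, 57, 94, 99]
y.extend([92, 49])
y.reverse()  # [49, 92, 99, 94, 57, 70, 40, 6]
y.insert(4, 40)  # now [49, 92, 99, 94, 40, 57, 70, 40, 6]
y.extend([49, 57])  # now [49, 92, 99, 94, 40, 57, 70, 40, 6, 49, 57]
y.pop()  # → 57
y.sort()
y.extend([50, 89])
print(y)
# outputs [6, 40, 40, 49, 49, 57, 70, 92, 94, 99, 50, 89]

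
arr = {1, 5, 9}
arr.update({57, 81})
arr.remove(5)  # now {1, 9, 57, 81}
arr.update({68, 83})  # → {1, 9, 57, 68, 81, 83}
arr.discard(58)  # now {1, 9, 57, 68, 81, 83}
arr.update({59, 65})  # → {1, 9, 57, 59, 65, 68, 81, 83}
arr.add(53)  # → {1, 9, 53, 57, 59, 65, 68, 81, 83}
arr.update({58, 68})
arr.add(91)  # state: {1, 9, 53, 57, 58, 59, 65, 68, 81, 83, 91}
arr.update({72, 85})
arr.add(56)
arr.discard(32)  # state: {1, 9, 53, 56, 57, 58, 59, 65, 68, 72, 81, 83, 85, 91}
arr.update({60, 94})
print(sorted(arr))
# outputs [1, 9, 53, 56, 57, 58, 59, 60, 65, 68, 72, 81, 83, 85, 91, 94]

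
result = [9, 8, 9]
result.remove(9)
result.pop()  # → 9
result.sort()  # [8]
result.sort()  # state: [8]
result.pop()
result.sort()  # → []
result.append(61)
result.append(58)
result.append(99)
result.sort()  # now [58, 61, 99]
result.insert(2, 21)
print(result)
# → [58, 61, 21, 99]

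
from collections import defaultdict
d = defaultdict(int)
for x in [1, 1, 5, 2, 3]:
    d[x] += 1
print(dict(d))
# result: {1: 2, 5: 1, 2: 1, 3: 1}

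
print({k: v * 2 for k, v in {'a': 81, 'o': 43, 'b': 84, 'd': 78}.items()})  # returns {'a': 162, 'o': 86, 'b': 168, 'd': 156}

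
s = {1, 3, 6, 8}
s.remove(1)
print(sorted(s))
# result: [3, 6, 8]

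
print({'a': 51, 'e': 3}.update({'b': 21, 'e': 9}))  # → None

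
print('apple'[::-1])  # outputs elppa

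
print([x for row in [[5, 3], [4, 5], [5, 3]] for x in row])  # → [5, 3, 4, 5, 5, 3]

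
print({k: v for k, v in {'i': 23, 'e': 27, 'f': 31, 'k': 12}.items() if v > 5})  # {'i': 23, 'e': 27, 'f': 31, 'k': 12}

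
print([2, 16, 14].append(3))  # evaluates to None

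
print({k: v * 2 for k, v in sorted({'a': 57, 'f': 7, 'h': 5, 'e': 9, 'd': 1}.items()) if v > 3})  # {'a': 114, 'e': 18, 'f': 14, 'h': 10}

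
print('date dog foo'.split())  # ['date', 'dog', 'foo']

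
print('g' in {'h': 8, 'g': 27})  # True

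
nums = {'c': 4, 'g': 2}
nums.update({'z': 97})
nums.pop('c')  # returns 4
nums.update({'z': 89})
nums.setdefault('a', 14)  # 14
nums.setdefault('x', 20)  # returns 20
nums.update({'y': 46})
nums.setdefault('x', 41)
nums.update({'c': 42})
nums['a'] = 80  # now {'g': 2, 'z': 89, 'a': 80, 'x': 20, 'y': 46, 'c': 42}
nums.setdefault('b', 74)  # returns 74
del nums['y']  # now {'g': 2, 'z': 89, 'a': 80, 'x': 20, 'c': 42, 'b': 74}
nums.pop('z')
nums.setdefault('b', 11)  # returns 74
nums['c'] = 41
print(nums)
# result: {'g': 2, 'a': 80, 'x': 20, 'c': 41, 'b': 74}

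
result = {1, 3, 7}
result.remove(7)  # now {1, 3}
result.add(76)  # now {1, 3, 76}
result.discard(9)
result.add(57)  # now {1, 3, 57, 76}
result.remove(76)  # {1, 3, 57}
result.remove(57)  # {1, 3}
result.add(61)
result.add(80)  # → {1, 3, 61, 80}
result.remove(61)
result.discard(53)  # {1, 3, 80}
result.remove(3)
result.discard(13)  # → {1, 80}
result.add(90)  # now {1, 80, 90}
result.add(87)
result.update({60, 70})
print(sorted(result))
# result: [1, 60, 70, 80, 87, 90]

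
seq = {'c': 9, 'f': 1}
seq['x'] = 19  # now {'c': 9, 'f': 1, 'x': 19}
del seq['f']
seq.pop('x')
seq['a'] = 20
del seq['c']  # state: {'a': 20}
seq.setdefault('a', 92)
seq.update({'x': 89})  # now {'a': 20, 'x': 89}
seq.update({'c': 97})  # {'a': 20, 'x': 89, 'c': 97}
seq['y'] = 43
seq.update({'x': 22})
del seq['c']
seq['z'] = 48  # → {'a': 20, 'x': 22, 'y': 43, 'z': 48}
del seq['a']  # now {'x': 22, 'y': 43, 'z': 48}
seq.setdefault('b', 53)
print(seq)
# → {'x': 22, 'y': 43, 'z': 48, 'b': 53}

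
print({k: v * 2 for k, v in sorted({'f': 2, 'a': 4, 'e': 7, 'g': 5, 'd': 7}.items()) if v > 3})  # {'a': 8, 'd': 14, 'e': 14, 'g': 10}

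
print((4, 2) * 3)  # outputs (4, 2, 4, 2, 4, 2)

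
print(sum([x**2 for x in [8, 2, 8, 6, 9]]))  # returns 249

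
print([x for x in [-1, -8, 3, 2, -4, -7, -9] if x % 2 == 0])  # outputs [-8, 2, -4]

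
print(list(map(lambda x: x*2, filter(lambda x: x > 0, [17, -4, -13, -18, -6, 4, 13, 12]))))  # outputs [34, 8, 26, 24]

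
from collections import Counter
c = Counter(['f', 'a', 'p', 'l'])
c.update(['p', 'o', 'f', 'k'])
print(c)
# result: Counter({'f': 2, 'p': 2, 'a': 1, 'l': 1, 'o': 1, 'k': 1})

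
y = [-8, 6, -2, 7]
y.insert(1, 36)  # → [-8, 36, 6, -2, 7]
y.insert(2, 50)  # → [-8, 36, 50, 6, -2, 7]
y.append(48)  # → [-8, 36, 50, 6, -2, 7, 48]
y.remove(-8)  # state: [36, 50, 6, -2, 7, 48]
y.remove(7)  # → [36, 50, 6, -2, 48]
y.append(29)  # [36, 50, 6, -2, 48, 29]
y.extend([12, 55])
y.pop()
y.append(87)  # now [36, 50, 6, -2, 48, 29, 12, 87]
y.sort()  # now [-2, 6, 12, 29, 36, 48, 50, 87]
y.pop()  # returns 87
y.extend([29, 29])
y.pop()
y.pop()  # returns 29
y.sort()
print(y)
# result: [-2, 6, 12, 29, 36, 48, 50]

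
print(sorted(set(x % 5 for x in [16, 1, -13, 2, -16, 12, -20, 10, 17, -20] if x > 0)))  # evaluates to [0, 1, 2]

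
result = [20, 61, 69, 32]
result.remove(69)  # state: [20, 61, 32]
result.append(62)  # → [20, 61, 32, 62]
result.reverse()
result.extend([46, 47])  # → [62, 32, 61, 20, 46, 47]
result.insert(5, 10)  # [62, 32, 61, 20, 46, 10, 47]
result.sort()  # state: [10, 20, 32, 46, 47, 61, 62]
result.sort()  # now [10, 20, 32, 46, 47, 61, 62]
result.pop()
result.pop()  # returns 61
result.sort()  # [10, 20, 32, 46, 47]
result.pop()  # 47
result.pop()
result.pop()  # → 32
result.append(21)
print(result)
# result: [10, 20, 21]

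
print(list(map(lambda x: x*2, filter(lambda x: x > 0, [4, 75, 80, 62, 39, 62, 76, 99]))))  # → [8, 150, 160, 124, 78, 124, 152, 198]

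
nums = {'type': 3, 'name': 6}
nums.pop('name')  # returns 6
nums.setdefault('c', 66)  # 66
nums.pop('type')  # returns 3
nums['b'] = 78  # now {'c': 66, 'b': 78}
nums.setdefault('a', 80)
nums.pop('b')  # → 78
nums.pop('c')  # 66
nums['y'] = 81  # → {'a': 80, 'y': 81}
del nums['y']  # {'a': 80}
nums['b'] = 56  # {'a': 80, 'b': 56}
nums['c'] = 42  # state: {'a': 80, 'b': 56, 'c': 42}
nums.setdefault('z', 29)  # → 29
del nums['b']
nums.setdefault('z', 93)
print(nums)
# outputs {'a': 80, 'c': 42, 'z': 29}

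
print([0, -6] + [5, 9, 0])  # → [0, -6, 5, 9, 0]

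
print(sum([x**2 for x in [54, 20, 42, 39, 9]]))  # 6682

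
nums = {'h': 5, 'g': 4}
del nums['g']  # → {'h': 5}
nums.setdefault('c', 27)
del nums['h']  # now {'c': 27}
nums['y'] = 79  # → {'c': 27, 'y': 79}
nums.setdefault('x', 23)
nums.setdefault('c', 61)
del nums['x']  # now {'c': 27, 'y': 79}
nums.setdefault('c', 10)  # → 27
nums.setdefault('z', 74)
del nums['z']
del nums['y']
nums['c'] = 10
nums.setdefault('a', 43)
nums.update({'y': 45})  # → {'c': 10, 'a': 43, 'y': 45}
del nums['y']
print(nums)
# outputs {'c': 10, 'a': 43}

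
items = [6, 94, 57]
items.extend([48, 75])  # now [6, 94, 57, 48, 75]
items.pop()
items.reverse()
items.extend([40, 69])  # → [48, 57, 94, 6, 40, 69]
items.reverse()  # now [69, 40, 6, 94, 57, 48]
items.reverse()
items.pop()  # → 69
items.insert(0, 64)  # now [64, 48, 57, 94, 6, 40]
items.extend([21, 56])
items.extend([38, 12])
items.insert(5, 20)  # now [64, 48, 57, 94, 6, 20, 40, 21, 56, 38, 12]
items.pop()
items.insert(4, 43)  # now [64, 48, 57, 94, 43, 6, 20, 40, 21, 56, 38]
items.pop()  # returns 38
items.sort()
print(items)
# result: [6, 20, 21, 40, 43, 48, 56, 57, 64, 94]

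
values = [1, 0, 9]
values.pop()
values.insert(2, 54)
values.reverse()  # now [54, 0, 1]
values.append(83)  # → [54, 0, 1, 83]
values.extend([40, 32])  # [54, 0, 1, 83, 40, 32]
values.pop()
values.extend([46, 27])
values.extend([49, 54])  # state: [54, 0, 1, 83, 40, 46, 27, 49, 54]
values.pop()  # 54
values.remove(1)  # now [54, 0, 83, 40, 46, 27, 49]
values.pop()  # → 49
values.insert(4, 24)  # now [54, 0, 83, 40, 24, 46, 27]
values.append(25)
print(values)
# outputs [54, 0, 83, 40, 24, 46, 27, 25]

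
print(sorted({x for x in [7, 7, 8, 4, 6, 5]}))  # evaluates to [4, 5, 6, 7, 8]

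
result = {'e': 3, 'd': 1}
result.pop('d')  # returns 1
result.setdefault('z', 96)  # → 96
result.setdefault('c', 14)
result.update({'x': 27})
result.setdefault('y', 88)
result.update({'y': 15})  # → {'e': 3, 'z': 96, 'c': 14, 'x': 27, 'y': 15}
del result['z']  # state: {'e': 3, 'c': 14, 'x': 27, 'y': 15}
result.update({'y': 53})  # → {'e': 3, 'c': 14, 'x': 27, 'y': 53}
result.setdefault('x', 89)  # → 27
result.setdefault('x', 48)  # 27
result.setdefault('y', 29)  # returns 53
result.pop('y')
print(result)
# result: {'e': 3, 'c': 14, 'x': 27}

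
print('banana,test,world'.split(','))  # ['banana', 'test', 'world']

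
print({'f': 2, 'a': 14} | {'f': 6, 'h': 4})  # {'f': 6, 'a': 14, 'h': 4}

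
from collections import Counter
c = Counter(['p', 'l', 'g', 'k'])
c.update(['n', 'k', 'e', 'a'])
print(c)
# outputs Counter({'k': 2, 'p': 1, 'l': 1, 'g': 1, 'n': 1, 'e': 1, 'a': 1})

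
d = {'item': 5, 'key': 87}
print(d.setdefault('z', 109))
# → 109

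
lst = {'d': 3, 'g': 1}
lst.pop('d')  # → 3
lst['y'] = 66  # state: {'g': 1, 'y': 66}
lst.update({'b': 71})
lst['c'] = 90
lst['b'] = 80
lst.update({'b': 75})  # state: {'g': 1, 'y': 66, 'b': 75, 'c': 90}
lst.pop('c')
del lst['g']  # {'y': 66, 'b': 75}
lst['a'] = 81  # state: {'y': 66, 'b': 75, 'a': 81}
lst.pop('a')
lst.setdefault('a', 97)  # 97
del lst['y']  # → {'b': 75, 'a': 97}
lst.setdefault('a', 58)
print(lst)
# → {'b': 75, 'a': 97}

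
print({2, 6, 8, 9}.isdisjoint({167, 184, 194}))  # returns True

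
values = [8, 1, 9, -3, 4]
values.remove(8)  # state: [1, 9, -3, 4]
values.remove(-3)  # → [1, 9, 4]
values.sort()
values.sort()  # [1, 4, 9]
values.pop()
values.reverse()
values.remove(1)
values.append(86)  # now [4, 86]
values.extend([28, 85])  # [4, 86, 28, 85]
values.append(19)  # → [4, 86, 28, 85, 19]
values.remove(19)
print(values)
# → [4, 86, 28, 85]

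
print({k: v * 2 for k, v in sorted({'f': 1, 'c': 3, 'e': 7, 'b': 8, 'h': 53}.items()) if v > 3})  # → {'b': 16, 'e': 14, 'h': 106}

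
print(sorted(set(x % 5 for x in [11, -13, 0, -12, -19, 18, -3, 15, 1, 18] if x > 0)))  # [0, 1, 3]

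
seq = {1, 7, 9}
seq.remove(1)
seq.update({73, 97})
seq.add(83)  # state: {7, 9, 73, 83, 97}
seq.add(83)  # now {7, 9, 73, 83, 97}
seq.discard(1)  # {7, 9, 73, 83, 97}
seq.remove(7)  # {9, 73, 83, 97}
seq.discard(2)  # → {9, 73, 83, 97}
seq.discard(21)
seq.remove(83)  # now {9, 73, 97}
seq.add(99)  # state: {9, 73, 97, 99}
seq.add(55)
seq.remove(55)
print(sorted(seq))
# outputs [9, 73, 97, 99]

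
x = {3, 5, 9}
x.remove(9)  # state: {3, 5}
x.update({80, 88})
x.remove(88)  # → {3, 5, 80}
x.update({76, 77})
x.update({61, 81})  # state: {3, 5, 61, 76, 77, 80, 81}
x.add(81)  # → {3, 5, 61, 76, 77, 80, 81}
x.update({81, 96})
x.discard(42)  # {3, 5, 61, 76, 77, 80, 81, 96}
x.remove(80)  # {3, 5, 61, 76, 77, 81, 96}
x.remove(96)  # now {3, 5, 61, 76, 77, 81}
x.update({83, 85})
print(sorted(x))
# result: [3, 5, 61, 76, 77, 81, 83, 85]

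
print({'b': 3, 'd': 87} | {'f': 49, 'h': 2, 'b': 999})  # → {'b': 999, 'd': 87, 'f': 49, 'h': 2}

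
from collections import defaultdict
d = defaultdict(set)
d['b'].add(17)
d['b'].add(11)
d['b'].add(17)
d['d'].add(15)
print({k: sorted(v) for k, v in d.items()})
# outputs {'b': [11, 17], 'd': [15]}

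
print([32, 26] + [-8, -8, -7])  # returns [32, 26, -8, -8, -7]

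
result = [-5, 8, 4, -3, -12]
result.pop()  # -12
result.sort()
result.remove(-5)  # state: [-3, 4, 8]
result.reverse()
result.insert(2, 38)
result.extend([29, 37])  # [8, 4, 38, -3, 29, 37]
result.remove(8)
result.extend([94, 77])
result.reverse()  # [77, 94, 37, 29, -3, 38, 4]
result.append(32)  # [77, 94, 37, 29, -3, 38, 4, 32]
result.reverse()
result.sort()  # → [-3, 4, 29, 32, 37, 38, 77, 94]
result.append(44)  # [-3, 4, 29, 32, 37, 38, 77, 94, 44]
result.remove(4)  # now [-3, 29, 32, 37, 38, 77, 94, 44]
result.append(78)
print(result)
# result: [-3, 29, 32, 37, 38, 77, 94, 44, 78]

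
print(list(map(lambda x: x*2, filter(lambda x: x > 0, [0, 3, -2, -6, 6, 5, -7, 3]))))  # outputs [6, 12, 10, 6]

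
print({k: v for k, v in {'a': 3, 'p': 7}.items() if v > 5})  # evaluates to {'p': 7}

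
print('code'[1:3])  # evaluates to od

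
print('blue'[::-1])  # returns eulb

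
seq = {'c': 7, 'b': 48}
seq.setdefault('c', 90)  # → 7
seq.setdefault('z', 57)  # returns 57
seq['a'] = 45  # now {'c': 7, 'b': 48, 'z': 57, 'a': 45}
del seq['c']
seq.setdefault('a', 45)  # 45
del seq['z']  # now {'b': 48, 'a': 45}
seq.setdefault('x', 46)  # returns 46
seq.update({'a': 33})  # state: {'b': 48, 'a': 33, 'x': 46}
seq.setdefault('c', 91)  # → 91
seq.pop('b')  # 48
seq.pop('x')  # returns 46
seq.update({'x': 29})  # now {'a': 33, 'c': 91, 'x': 29}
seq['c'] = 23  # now {'a': 33, 'c': 23, 'x': 29}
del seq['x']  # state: {'a': 33, 'c': 23}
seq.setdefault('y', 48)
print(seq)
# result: {'a': 33, 'c': 23, 'y': 48}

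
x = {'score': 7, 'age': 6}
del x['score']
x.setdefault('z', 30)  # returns 30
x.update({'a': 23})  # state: {'age': 6, 'z': 30, 'a': 23}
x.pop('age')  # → 6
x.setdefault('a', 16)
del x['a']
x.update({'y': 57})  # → {'z': 30, 'y': 57}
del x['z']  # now {'y': 57}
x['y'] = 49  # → {'y': 49}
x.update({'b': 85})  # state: {'y': 49, 'b': 85}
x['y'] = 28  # {'y': 28, 'b': 85}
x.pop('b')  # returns 85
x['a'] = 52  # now {'y': 28, 'a': 52}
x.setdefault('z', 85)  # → 85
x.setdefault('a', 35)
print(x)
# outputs {'y': 28, 'a': 52, 'z': 85}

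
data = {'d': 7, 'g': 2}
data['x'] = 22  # {'d': 7, 'g': 2, 'x': 22}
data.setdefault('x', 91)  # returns 22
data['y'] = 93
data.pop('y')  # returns 93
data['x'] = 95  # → {'d': 7, 'g': 2, 'x': 95}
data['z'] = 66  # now {'d': 7, 'g': 2, 'x': 95, 'z': 66}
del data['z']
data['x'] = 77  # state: {'d': 7, 'g': 2, 'x': 77}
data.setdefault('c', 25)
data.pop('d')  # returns 7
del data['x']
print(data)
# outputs {'g': 2, 'c': 25}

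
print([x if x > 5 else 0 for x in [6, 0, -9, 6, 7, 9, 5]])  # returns [6, 0, 0, 6, 7, 9, 0]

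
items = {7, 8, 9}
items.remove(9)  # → {7, 8}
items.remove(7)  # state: {8}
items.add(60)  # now {8, 60}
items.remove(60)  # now {8}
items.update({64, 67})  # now {8, 64, 67}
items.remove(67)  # {8, 64}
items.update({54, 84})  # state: {8, 54, 64, 84}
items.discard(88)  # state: {8, 54, 64, 84}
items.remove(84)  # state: {8, 54, 64}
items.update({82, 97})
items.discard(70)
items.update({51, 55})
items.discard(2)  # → {8, 51, 54, 55, 64, 82, 97}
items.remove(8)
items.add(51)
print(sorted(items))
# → [51, 54, 55, 64, 82, 97]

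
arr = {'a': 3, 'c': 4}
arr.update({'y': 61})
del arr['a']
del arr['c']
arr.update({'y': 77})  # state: {'y': 77}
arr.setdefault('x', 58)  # 58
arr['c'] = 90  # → {'y': 77, 'x': 58, 'c': 90}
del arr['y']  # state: {'x': 58, 'c': 90}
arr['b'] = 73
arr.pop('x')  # 58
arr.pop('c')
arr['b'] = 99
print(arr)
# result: {'b': 99}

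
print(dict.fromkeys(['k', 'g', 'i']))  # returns {'k': None, 'g': None, 'i': None}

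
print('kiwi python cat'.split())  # ['kiwi', 'python', 'cat']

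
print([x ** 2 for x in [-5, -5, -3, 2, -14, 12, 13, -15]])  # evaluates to [25, 25, 9, 4, 196, 144, 169, 225]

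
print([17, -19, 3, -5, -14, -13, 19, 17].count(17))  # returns 2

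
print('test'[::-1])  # tset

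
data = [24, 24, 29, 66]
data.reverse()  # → [66, 29, 24, 24]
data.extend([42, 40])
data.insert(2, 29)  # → [66, 29, 29, 24, 24, 42, 40]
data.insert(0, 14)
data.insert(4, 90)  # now [14, 66, 29, 29, 90, 24, 24, 42, 40]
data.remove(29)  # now [14, 66, 29, 90, 24, 24, 42, 40]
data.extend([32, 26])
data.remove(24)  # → [14, 66, 29, 90, 24, 42, 40, 32, 26]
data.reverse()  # [26, 32, 40, 42, 24, 90, 29, 66, 14]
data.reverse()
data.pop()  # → 26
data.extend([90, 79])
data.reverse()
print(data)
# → [79, 90, 32, 40, 42, 24, 90, 29, 66, 14]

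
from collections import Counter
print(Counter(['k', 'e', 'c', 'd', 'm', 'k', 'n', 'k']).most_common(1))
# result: [('k', 3)]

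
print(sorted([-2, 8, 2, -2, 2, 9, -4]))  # [-4, -2, -2, 2, 2, 8, 9]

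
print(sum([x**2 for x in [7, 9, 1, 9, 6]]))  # 248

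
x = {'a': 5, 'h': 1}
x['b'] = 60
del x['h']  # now {'a': 5, 'b': 60}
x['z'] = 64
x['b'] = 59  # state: {'a': 5, 'b': 59, 'z': 64}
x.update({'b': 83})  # {'a': 5, 'b': 83, 'z': 64}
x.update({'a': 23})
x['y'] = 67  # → {'a': 23, 'b': 83, 'z': 64, 'y': 67}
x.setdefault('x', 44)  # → 44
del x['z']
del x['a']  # {'b': 83, 'y': 67, 'x': 44}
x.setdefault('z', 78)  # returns 78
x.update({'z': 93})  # {'b': 83, 'y': 67, 'x': 44, 'z': 93}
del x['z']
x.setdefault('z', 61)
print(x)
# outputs {'b': 83, 'y': 67, 'x': 44, 'z': 61}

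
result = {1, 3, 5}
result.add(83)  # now {1, 3, 5, 83}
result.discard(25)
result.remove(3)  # {1, 5, 83}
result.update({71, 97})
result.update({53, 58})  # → {1, 5, 53, 58, 71, 83, 97}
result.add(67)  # {1, 5, 53, 58, 67, 71, 83, 97}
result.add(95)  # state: {1, 5, 53, 58, 67, 71, 83, 95, 97}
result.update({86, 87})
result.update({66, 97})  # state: {1, 5, 53, 58, 66, 67, 71, 83, 86, 87, 95, 97}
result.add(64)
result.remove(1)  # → {5, 53, 58, 64, 66, 67, 71, 83, 86, 87, 95, 97}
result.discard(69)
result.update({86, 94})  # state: {5, 53, 58, 64, 66, 67, 71, 83, 86, 87, 94, 95, 97}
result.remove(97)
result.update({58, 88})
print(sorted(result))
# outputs [5, 53, 58, 64, 66, 67, 71, 83, 86, 87, 88, 94, 95]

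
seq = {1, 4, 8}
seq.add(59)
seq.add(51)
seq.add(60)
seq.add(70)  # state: {1, 4, 8, 51, 59, 60, 70}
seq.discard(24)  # {1, 4, 8, 51, 59, 60, 70}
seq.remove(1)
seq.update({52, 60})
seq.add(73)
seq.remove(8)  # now {4, 51, 52, 59, 60, 70, 73}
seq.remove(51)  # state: {4, 52, 59, 60, 70, 73}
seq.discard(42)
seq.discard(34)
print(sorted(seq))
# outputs [4, 52, 59, 60, 70, 73]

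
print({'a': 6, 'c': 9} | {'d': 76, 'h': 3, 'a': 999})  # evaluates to {'a': 999, 'c': 9, 'd': 76, 'h': 3}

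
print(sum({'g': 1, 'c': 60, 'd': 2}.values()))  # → 63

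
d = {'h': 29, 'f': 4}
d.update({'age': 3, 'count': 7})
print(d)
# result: {'h': 29, 'f': 4, 'age': 3, 'count': 7}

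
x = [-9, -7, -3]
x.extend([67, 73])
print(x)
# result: [-9, -7, -3, 67, 73]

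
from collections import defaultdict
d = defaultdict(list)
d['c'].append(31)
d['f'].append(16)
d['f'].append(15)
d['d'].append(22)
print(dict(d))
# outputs {'c': [31], 'f': [16, 15], 'd': [22]}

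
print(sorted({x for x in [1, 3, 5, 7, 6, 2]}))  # [1, 2, 3, 5, 6, 7]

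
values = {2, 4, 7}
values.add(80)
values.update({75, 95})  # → {2, 4, 7, 75, 80, 95}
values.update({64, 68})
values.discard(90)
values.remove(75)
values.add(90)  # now {2, 4, 7, 64, 68, 80, 90, 95}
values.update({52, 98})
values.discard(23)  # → {2, 4, 7, 52, 64, 68, 80, 90, 95, 98}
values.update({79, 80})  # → {2, 4, 7, 52, 64, 68, 79, 80, 90, 95, 98}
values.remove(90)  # {2, 4, 7, 52, 64, 68, 79, 80, 95, 98}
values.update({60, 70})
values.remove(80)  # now {2, 4, 7, 52, 60, 64, 68, 70, 79, 95, 98}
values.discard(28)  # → {2, 4, 7, 52, 60, 64, 68, 70, 79, 95, 98}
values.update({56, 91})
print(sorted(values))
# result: [2, 4, 7, 52, 56, 60, 64, 68, 70, 79, 91, 95, 98]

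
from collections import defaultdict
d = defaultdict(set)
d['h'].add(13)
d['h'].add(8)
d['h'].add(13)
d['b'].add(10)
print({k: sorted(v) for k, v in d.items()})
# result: {'h': [8, 13], 'b': [10]}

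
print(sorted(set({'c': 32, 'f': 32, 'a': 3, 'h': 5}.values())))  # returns [3, 5, 32]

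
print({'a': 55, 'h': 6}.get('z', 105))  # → 105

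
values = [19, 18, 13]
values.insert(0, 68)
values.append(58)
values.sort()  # [13, 18, 19, 58, 68]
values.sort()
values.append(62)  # [13, 18, 19, 58, 68, 62]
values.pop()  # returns 62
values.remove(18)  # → [13, 19, 58, 68]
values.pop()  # 68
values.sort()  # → [13, 19, 58]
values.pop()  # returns 58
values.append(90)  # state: [13, 19, 90]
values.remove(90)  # [13, 19]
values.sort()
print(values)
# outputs [13, 19]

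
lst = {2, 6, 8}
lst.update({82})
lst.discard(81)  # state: {2, 6, 8, 82}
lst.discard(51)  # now {2, 6, 8, 82}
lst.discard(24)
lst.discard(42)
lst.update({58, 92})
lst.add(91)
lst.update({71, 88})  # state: {2, 6, 8, 58, 71, 82, 88, 91, 92}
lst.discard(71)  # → {2, 6, 8, 58, 82, 88, 91, 92}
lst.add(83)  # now {2, 6, 8, 58, 82, 83, 88, 91, 92}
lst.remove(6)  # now {2, 8, 58, 82, 83, 88, 91, 92}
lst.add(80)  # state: {2, 8, 58, 80, 82, 83, 88, 91, 92}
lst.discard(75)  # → {2, 8, 58, 80, 82, 83, 88, 91, 92}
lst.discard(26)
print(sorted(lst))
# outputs [2, 8, 58, 80, 82, 83, 88, 91, 92]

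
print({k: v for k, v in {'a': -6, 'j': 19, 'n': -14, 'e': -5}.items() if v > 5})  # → {'j': 19}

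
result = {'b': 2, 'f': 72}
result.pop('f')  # 72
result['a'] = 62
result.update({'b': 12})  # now {'b': 12, 'a': 62}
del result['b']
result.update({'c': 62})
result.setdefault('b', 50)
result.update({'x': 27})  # {'a': 62, 'c': 62, 'b': 50, 'x': 27}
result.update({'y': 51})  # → {'a': 62, 'c': 62, 'b': 50, 'x': 27, 'y': 51}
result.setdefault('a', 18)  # 62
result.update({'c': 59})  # {'a': 62, 'c': 59, 'b': 50, 'x': 27, 'y': 51}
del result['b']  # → {'a': 62, 'c': 59, 'x': 27, 'y': 51}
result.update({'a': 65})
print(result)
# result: {'a': 65, 'c': 59, 'x': 27, 'y': 51}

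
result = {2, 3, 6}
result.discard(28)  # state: {2, 3, 6}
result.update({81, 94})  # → {2, 3, 6, 81, 94}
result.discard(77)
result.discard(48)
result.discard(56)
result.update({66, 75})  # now {2, 3, 6, 66, 75, 81, 94}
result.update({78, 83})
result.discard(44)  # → {2, 3, 6, 66, 75, 78, 81, 83, 94}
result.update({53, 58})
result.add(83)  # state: {2, 3, 6, 53, 58, 66, 75, 78, 81, 83, 94}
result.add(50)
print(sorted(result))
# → [2, 3, 6, 50, 53, 58, 66, 75, 78, 81, 83, 94]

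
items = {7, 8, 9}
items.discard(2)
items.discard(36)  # {7, 8, 9}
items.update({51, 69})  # {7, 8, 9, 51, 69}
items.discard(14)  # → {7, 8, 9, 51, 69}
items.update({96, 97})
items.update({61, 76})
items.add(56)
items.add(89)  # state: {7, 8, 9, 51, 56, 61, 69, 76, 89, 96, 97}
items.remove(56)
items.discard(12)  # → {7, 8, 9, 51, 61, 69, 76, 89, 96, 97}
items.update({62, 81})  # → {7, 8, 9, 51, 61, 62, 69, 76, 81, 89, 96, 97}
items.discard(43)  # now {7, 8, 9, 51, 61, 62, 69, 76, 81, 89, 96, 97}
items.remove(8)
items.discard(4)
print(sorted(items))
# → [7, 9, 51, 61, 62, 69, 76, 81, 89, 96, 97]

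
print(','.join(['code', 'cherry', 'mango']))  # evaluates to code,cherry,mango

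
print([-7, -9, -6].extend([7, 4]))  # None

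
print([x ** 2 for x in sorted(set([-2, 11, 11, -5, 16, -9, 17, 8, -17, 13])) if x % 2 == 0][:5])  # [4, 64, 256]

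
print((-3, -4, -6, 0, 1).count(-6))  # 1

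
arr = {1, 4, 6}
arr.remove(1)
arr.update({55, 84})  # {4, 6, 55, 84}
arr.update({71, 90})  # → {4, 6, 55, 71, 84, 90}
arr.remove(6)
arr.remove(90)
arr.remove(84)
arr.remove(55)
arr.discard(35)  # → {4, 71}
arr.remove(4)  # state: {71}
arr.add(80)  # {71, 80}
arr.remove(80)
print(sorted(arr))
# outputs [71]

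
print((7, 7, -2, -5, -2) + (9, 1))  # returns (7, 7, -2, -5, -2, 9, 1)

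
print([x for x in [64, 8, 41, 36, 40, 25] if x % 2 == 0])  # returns [64, 8, 36, 40]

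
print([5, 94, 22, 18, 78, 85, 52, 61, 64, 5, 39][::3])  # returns [5, 18, 52, 5]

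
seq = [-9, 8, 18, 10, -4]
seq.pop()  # -4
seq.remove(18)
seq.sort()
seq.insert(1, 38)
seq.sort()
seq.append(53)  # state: [-9, 8, 10, 38, 53]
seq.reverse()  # [53, 38, 10, 8, -9]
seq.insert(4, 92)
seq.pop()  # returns -9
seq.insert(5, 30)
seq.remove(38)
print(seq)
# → [53, 10, 8, 92, 30]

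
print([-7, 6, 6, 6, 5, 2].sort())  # None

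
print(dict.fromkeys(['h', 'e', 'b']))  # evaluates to {'h': None, 'e': None, 'b': None}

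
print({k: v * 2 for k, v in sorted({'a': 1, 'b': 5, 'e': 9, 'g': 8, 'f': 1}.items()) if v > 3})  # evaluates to {'b': 10, 'e': 18, 'g': 16}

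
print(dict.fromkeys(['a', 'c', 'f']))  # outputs {'a': None, 'c': None, 'f': None}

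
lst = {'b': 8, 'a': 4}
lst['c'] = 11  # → {'b': 8, 'a': 4, 'c': 11}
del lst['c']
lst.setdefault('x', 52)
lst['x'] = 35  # {'b': 8, 'a': 4, 'x': 35}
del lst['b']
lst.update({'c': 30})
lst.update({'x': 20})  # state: {'a': 4, 'x': 20, 'c': 30}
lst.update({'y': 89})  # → {'a': 4, 'x': 20, 'c': 30, 'y': 89}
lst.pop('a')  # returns 4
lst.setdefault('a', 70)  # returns 70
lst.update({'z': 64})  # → {'x': 20, 'c': 30, 'y': 89, 'a': 70, 'z': 64}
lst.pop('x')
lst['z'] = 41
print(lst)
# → {'c': 30, 'y': 89, 'a': 70, 'z': 41}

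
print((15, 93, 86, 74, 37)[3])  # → 74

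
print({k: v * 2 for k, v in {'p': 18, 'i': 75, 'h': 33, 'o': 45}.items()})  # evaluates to {'p': 36, 'i': 150, 'h': 66, 'o': 90}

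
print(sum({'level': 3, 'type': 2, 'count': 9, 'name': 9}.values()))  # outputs 23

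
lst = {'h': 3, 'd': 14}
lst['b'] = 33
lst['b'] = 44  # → {'h': 3, 'd': 14, 'b': 44}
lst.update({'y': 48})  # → {'h': 3, 'd': 14, 'b': 44, 'y': 48}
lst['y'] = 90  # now {'h': 3, 'd': 14, 'b': 44, 'y': 90}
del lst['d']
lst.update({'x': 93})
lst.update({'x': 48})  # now {'h': 3, 'b': 44, 'y': 90, 'x': 48}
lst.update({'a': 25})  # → {'h': 3, 'b': 44, 'y': 90, 'x': 48, 'a': 25}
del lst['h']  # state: {'b': 44, 'y': 90, 'x': 48, 'a': 25}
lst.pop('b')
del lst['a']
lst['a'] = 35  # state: {'y': 90, 'x': 48, 'a': 35}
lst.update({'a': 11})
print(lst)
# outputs {'y': 90, 'x': 48, 'a': 11}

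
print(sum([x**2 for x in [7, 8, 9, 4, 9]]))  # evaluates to 291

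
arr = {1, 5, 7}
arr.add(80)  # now {1, 5, 7, 80}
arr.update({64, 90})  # {1, 5, 7, 64, 80, 90}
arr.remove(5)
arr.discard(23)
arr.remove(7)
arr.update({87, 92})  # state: {1, 64, 80, 87, 90, 92}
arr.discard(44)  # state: {1, 64, 80, 87, 90, 92}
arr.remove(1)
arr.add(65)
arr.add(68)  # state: {64, 65, 68, 80, 87, 90, 92}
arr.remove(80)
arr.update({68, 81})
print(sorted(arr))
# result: [64, 65, 68, 81, 87, 90, 92]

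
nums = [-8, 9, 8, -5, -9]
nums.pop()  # -9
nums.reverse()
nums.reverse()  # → [-8, 9, 8, -5]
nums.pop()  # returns -5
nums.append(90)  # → [-8, 9, 8, 90]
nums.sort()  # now [-8, 8, 9, 90]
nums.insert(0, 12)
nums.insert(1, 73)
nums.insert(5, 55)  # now [12, 73, -8, 8, 9, 55, 90]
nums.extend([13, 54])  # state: [12, 73, -8, 8, 9, 55, 90, 13, 54]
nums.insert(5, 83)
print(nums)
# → [12, 73, -8, 8, 9, 83, 55, 90, 13, 54]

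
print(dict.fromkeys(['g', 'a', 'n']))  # {'g': None, 'a': None, 'n': None}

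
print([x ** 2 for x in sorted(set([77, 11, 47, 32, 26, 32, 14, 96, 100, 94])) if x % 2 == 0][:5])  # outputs [196, 676, 1024, 8836, 9216]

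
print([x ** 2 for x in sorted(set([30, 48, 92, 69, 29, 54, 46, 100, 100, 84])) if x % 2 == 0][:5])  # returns [900, 2116, 2304, 2916, 7056]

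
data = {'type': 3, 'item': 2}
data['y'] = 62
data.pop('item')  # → 2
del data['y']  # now {'type': 3}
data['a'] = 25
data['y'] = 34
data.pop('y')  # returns 34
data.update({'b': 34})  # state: {'type': 3, 'a': 25, 'b': 34}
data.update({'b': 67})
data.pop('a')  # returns 25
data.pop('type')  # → 3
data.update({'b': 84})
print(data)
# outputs {'b': 84}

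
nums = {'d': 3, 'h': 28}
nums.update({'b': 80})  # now {'d': 3, 'h': 28, 'b': 80}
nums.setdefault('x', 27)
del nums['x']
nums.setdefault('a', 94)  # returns 94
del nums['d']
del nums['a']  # {'h': 28, 'b': 80}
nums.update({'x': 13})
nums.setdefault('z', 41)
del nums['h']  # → {'b': 80, 'x': 13, 'z': 41}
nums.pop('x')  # 13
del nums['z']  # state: {'b': 80}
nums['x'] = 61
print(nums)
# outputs {'b': 80, 'x': 61}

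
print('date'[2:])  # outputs te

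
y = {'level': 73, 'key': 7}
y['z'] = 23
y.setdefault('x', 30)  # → 30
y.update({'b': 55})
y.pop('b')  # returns 55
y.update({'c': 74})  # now {'level': 73, 'key': 7, 'z': 23, 'x': 30, 'c': 74}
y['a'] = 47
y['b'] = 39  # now {'level': 73, 'key': 7, 'z': 23, 'x': 30, 'c': 74, 'a': 47, 'b': 39}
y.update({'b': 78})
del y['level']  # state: {'key': 7, 'z': 23, 'x': 30, 'c': 74, 'a': 47, 'b': 78}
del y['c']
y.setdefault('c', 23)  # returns 23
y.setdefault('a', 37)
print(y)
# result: {'key': 7, 'z': 23, 'x': 30, 'a': 47, 'b': 78, 'c': 23}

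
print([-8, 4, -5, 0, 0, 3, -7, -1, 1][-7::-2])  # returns [-5, -8]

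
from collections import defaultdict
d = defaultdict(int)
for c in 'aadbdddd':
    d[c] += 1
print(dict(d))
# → {'a': 2, 'd': 5, 'b': 1}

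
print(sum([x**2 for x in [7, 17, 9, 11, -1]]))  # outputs 541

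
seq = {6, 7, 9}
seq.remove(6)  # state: {7, 9}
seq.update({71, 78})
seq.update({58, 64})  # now {7, 9, 58, 64, 71, 78}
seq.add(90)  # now {7, 9, 58, 64, 71, 78, 90}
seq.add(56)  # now {7, 9, 56, 58, 64, 71, 78, 90}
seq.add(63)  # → {7, 9, 56, 58, 63, 64, 71, 78, 90}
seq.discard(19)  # {7, 9, 56, 58, 63, 64, 71, 78, 90}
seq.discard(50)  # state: {7, 9, 56, 58, 63, 64, 71, 78, 90}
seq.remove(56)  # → {7, 9, 58, 63, 64, 71, 78, 90}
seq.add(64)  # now {7, 9, 58, 63, 64, 71, 78, 90}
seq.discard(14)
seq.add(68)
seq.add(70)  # {7, 9, 58, 63, 64, 68, 70, 71, 78, 90}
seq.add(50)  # {7, 9, 50, 58, 63, 64, 68, 70, 71, 78, 90}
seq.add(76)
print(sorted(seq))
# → [7, 9, 50, 58, 63, 64, 68, 70, 71, 76, 78, 90]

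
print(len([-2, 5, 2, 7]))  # 4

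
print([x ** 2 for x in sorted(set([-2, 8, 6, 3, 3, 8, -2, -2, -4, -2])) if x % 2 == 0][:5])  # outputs [16, 4, 36, 64]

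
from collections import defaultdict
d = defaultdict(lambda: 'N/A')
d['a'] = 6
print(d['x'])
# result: N/A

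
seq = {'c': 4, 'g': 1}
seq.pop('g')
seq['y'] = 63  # {'c': 4, 'y': 63}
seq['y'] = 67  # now {'c': 4, 'y': 67}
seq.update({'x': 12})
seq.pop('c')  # 4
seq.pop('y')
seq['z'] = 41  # {'x': 12, 'z': 41}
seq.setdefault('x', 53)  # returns 12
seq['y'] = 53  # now {'x': 12, 'z': 41, 'y': 53}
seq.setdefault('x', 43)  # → 12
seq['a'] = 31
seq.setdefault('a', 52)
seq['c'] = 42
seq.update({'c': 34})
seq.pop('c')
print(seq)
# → {'x': 12, 'z': 41, 'y': 53, 'a': 31}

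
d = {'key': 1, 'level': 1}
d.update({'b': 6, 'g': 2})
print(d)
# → {'key': 1, 'level': 1, 'b': 6, 'g': 2}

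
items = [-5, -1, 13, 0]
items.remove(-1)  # [-5, 13, 0]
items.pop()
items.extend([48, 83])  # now [-5, 13, 48, 83]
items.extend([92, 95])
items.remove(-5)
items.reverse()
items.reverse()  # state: [13, 48, 83, 92, 95]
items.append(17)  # [13, 48, 83, 92, 95, 17]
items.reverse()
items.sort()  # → [13, 17, 48, 83, 92, 95]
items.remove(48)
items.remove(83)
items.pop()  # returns 95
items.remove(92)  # [13, 17]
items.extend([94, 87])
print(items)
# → [13, 17, 94, 87]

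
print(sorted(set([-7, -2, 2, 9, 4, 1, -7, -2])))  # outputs [-7, -2, 1, 2, 4, 9]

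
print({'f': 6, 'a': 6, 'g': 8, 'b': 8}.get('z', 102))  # 102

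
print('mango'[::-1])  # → ognam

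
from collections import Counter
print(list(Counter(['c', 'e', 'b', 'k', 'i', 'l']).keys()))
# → ['c', 'e', 'b', 'k', 'i', 'l']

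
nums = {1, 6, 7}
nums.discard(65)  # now {1, 6, 7}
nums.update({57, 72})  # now {1, 6, 7, 57, 72}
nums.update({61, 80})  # {1, 6, 7, 57, 61, 72, 80}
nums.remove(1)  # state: {6, 7, 57, 61, 72, 80}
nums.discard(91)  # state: {6, 7, 57, 61, 72, 80}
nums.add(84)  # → {6, 7, 57, 61, 72, 80, 84}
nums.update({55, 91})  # {6, 7, 55, 57, 61, 72, 80, 84, 91}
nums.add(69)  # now {6, 7, 55, 57, 61, 69, 72, 80, 84, 91}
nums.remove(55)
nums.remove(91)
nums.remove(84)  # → {6, 7, 57, 61, 69, 72, 80}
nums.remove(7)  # {6, 57, 61, 69, 72, 80}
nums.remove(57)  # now {6, 61, 69, 72, 80}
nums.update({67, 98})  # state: {6, 61, 67, 69, 72, 80, 98}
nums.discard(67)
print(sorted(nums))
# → [6, 61, 69, 72, 80, 98]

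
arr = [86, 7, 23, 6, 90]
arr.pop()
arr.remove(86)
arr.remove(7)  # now [23, 6]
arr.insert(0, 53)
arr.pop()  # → 6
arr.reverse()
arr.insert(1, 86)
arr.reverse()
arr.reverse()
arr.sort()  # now [23, 53, 86]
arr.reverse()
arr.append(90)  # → [86, 53, 23, 90]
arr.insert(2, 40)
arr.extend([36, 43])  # [86, 53, 40, 23, 90, 36, 43]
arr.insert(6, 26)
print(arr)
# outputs [86, 53, 40, 23, 90, 36, 26, 43]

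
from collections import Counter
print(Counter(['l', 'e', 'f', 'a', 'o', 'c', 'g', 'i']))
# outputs Counter({'l': 1, 'e': 1, 'f': 1, 'a': 1, 'o': 1, 'c': 1, 'g': 1, 'i': 1})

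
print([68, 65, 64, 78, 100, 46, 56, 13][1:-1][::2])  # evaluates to [65, 78, 46]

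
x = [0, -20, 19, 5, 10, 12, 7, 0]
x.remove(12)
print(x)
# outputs [0, -20, 19, 5, 10, 7, 0]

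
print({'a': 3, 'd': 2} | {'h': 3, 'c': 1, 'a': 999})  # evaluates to {'a': 999, 'd': 2, 'h': 3, 'c': 1}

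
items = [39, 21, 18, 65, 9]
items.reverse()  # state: [9, 65, 18, 21, 39]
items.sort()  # [9, 18, 21, 39, 65]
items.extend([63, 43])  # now [9, 18, 21, 39, 65, 63, 43]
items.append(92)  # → [9, 18, 21, 39, 65, 63, 43, 92]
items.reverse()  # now [92, 43, 63, 65, 39, 21, 18, 9]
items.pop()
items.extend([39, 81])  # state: [92, 43, 63, 65, 39, 21, 18, 39, 81]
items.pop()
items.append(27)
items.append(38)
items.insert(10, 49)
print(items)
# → [92, 43, 63, 65, 39, 21, 18, 39, 27, 38, 49]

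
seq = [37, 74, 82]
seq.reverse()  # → [82, 74, 37]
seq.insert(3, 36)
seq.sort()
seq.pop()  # 82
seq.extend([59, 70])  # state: [36, 37, 74, 59, 70]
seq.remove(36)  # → [37, 74, 59, 70]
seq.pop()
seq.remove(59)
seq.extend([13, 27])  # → [37, 74, 13, 27]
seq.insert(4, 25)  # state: [37, 74, 13, 27, 25]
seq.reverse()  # [25, 27, 13, 74, 37]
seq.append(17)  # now [25, 27, 13, 74, 37, 17]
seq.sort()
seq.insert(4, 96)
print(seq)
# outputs [13, 17, 25, 27, 96, 37, 74]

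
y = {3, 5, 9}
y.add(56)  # {3, 5, 9, 56}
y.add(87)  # {3, 5, 9, 56, 87}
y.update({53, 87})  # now {3, 5, 9, 53, 56, 87}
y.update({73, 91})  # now {3, 5, 9, 53, 56, 73, 87, 91}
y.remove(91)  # {3, 5, 9, 53, 56, 73, 87}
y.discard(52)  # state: {3, 5, 9, 53, 56, 73, 87}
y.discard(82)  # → {3, 5, 9, 53, 56, 73, 87}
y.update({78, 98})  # {3, 5, 9, 53, 56, 73, 78, 87, 98}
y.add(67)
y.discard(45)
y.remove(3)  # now {5, 9, 53, 56, 67, 73, 78, 87, 98}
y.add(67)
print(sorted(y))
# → [5, 9, 53, 56, 67, 73, 78, 87, 98]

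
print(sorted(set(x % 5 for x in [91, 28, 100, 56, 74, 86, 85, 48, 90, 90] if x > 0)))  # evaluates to [0, 1, 3, 4]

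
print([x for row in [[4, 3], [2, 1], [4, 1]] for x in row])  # [4, 3, 2, 1, 4, 1]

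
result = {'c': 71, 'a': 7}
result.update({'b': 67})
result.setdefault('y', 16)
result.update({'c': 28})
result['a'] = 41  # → {'c': 28, 'a': 41, 'b': 67, 'y': 16}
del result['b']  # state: {'c': 28, 'a': 41, 'y': 16}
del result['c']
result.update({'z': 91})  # {'a': 41, 'y': 16, 'z': 91}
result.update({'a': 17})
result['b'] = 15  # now {'a': 17, 'y': 16, 'z': 91, 'b': 15}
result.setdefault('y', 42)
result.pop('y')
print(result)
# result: {'a': 17, 'z': 91, 'b': 15}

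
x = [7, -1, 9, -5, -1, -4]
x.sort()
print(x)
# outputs [-5, -4, -1, -1, 7, 9]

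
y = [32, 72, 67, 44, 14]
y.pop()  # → 14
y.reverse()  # [44, 67, 72, 32]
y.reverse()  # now [32, 72, 67, 44]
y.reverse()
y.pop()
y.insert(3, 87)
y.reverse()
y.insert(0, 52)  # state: [52, 87, 72, 67, 44]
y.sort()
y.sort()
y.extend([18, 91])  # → [44, 52, 67, 72, 87, 18, 91]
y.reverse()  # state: [91, 18, 87, 72, 67, 52, 44]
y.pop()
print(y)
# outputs [91, 18, 87, 72, 67, 52]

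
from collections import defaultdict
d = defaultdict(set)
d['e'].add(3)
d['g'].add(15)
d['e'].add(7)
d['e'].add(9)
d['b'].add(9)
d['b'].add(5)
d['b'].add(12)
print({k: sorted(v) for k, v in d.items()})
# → {'e': [3, 7, 9], 'g': [15], 'b': [5, 9, 12]}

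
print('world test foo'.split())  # ['world', 'test', 'foo']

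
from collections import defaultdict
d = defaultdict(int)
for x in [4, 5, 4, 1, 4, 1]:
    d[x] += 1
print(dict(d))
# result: {4: 3, 5: 1, 1: 2}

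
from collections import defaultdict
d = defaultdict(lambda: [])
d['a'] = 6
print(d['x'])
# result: []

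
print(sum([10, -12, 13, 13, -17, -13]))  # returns -6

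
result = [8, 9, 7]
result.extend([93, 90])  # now [8, 9, 7, 93, 90]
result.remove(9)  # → [8, 7, 93, 90]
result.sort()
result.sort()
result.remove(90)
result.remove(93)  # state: [7, 8]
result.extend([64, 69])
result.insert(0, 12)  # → [12, 7, 8, 64, 69]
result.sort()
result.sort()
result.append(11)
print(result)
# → [7, 8, 12, 64, 69, 11]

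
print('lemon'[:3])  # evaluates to lem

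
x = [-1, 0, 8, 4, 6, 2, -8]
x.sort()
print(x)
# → [-8, -1, 0, 2, 4, 6, 8]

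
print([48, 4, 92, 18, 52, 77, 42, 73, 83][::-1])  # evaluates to [83, 73, 42, 77, 52, 18, 92, 4, 48]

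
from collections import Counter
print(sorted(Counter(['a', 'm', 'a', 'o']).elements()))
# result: ['a', 'a', 'm', 'o']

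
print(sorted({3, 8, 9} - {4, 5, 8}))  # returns [3, 9]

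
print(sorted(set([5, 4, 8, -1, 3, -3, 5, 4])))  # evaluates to [-3, -1, 3, 4, 5, 8]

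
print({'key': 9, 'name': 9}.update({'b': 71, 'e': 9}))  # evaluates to None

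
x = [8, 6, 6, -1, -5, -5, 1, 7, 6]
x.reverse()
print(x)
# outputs [6, 7, 1, -5, -5, -1, 6, 6, 8]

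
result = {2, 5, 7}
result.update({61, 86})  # {2, 5, 7, 61, 86}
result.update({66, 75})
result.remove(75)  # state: {2, 5, 7, 61, 66, 86}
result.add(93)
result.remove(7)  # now {2, 5, 61, 66, 86, 93}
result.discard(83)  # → {2, 5, 61, 66, 86, 93}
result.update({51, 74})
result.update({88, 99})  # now {2, 5, 51, 61, 66, 74, 86, 88, 93, 99}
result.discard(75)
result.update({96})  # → {2, 5, 51, 61, 66, 74, 86, 88, 93, 96, 99}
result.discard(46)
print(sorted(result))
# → [2, 5, 51, 61, 66, 74, 86, 88, 93, 96, 99]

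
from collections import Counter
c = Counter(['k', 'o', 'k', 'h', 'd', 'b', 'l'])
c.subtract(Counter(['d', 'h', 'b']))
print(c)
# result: Counter({'k': 2, 'o': 1, 'l': 1, 'h': 0, 'd': 0, 'b': 0})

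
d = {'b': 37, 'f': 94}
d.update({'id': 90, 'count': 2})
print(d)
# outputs {'b': 37, 'f': 94, 'id': 90, 'count': 2}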